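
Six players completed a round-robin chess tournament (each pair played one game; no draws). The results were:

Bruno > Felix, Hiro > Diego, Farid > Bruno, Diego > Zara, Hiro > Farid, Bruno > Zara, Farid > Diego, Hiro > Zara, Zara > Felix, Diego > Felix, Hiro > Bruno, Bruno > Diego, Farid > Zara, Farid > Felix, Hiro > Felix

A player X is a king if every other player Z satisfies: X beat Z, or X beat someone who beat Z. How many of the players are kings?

1

Felix cannot reach Diego, Bruno, Zara, Hiro, Farid in two steps.
Diego cannot reach Bruno, Hiro, Farid in two steps.
Bruno cannot reach Hiro, Farid in two steps.
Zara cannot reach Diego, Bruno, Hiro, Farid in two steps.
Hiro reaches everyone (king).
Farid cannot reach Hiro in two steps.
Kings: Hiro — 1.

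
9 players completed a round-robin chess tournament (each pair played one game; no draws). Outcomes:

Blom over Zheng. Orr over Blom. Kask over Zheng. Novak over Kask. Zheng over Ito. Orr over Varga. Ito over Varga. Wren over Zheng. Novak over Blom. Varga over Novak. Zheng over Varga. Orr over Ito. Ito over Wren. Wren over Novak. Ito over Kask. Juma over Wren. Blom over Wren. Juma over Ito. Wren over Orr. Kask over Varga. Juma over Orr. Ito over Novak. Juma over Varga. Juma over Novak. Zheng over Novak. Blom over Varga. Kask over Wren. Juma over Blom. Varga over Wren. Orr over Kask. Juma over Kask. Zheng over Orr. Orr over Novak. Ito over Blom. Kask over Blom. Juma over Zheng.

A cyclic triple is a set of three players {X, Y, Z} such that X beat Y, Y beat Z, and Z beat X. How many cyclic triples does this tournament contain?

Win totals: Zheng 4, Ito 5, Varga 2, Juma 8, Blom 3, Wren 3, Novak 2, Kask 4, Orr 5.
A player with w wins dominates both others in C(w,2) triples; summing gives 6 + 10 + 1 + 28 + 3 + 3 + 1 + 6 + 10 = 68 transitive triples.
Total triples C(9,3) = 84, so cyclic triples = 84 − 68 = 16.

16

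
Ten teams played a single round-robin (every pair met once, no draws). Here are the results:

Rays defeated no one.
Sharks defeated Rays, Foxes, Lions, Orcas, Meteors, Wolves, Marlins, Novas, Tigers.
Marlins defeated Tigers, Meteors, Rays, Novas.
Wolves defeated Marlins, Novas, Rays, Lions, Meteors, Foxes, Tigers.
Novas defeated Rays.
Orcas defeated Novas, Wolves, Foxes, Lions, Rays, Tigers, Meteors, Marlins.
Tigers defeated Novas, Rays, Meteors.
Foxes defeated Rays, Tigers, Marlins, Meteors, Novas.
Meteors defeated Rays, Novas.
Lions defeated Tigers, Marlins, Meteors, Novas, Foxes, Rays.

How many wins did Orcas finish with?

Orcas' results: beat Tigers, Wolves, Marlins, Lions, Rays, Meteors, Novas, Foxes; lost to Sharks.
That is 8 wins.

8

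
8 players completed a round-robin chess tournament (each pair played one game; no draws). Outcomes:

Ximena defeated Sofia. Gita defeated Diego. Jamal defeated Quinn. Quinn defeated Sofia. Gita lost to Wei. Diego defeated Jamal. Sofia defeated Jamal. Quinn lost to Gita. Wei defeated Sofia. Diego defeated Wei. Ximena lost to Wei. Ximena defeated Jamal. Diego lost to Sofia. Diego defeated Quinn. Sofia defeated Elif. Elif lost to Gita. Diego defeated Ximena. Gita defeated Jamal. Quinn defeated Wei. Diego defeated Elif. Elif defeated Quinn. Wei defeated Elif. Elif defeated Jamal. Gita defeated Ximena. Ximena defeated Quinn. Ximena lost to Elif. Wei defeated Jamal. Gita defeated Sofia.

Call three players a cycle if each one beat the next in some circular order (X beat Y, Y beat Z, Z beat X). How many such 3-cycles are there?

11

Win totals: Wei 5, Ximena 3, Elif 3, Jamal 1, Diego 5, Quinn 2, Gita 6, Sofia 3.
A player with w wins dominates both others in C(w,2) triples; summing gives 10 + 3 + 3 + 0 + 10 + 1 + 15 + 3 = 45 transitive triples.
Total triples C(8,3) = 56, so cyclic triples = 56 − 45 = 11.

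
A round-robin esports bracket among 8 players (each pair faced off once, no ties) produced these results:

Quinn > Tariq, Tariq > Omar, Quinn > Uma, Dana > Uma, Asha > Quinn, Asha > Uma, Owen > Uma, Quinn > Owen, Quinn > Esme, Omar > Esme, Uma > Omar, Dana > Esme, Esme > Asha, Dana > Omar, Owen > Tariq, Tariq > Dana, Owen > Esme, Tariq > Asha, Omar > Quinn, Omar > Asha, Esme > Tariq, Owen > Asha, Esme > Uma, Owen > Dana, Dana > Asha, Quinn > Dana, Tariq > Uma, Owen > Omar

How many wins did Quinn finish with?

Quinn's results: beat Dana, Esme, Uma, Tariq, Owen; lost to Asha, Omar.
That is 5 wins.

5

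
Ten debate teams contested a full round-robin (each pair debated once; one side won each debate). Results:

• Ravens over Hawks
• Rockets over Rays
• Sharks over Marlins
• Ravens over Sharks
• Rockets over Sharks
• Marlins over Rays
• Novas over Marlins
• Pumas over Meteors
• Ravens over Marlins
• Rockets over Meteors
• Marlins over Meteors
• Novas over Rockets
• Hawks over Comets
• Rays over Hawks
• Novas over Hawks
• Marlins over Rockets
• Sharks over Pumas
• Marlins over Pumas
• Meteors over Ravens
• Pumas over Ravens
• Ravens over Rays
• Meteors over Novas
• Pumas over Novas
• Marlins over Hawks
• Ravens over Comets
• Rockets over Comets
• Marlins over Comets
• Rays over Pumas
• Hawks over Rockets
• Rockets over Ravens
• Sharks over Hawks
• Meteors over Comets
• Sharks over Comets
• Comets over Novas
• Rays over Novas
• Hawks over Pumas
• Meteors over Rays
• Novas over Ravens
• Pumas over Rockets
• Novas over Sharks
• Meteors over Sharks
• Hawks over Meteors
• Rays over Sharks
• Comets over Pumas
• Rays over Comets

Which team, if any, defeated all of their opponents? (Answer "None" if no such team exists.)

None

Highest win total is Marlins with 6 (out of 9 possible).
Marlins lost to Ravens, Novas, Sharks, so no team went undefeated.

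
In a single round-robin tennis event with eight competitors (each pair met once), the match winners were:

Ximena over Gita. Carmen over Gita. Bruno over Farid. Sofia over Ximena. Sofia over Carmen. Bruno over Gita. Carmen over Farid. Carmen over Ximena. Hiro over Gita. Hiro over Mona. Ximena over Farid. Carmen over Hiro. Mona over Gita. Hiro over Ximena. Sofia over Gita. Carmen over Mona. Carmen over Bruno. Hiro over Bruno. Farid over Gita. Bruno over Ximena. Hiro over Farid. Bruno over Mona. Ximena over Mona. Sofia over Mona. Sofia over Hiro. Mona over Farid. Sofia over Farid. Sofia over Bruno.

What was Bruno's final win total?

4

Bruno's results: beat Gita, Mona, Ximena, Farid; lost to Sofia, Carmen, Hiro.
That is 4 wins.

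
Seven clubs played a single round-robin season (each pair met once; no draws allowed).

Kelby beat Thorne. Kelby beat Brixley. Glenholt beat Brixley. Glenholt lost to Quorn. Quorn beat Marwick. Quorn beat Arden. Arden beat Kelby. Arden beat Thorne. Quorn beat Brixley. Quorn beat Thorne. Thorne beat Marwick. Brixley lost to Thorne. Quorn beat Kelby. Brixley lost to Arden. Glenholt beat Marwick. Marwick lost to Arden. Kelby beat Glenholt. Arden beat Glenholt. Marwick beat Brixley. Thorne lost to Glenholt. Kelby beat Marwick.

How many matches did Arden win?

5

Arden's results: beat Marwick, Kelby, Brixley, Glenholt, Thorne; lost to Quorn.
That is 5 wins.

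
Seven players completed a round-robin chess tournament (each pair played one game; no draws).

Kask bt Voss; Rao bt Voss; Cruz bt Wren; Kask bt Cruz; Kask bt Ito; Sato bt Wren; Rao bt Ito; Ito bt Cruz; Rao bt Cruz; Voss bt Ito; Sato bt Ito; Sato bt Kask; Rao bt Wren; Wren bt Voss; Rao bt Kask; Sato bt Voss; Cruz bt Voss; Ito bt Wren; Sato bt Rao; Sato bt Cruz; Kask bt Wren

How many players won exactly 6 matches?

1

Win totals: Cruz 2, Kask 4, Rao 5, Wren 1, Voss 1, Sato 6, Ito 2.
Exactly 6: Sato — 1 player.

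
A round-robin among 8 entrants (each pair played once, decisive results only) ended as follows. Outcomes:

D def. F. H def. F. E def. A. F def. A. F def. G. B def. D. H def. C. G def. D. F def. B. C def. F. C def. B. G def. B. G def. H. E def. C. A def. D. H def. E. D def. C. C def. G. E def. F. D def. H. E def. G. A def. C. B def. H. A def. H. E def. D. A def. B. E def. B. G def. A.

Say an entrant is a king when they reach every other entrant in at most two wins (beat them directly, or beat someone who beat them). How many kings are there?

A reaches everyone (king).
B cannot reach A, G in two steps.
C cannot reach E in two steps.
D reaches everyone (king).
E reaches everyone (king).
F cannot reach E in two steps.
G reaches everyone (king).
H reaches everyone (king).
Kings: A, D, E, G, H — 5.

5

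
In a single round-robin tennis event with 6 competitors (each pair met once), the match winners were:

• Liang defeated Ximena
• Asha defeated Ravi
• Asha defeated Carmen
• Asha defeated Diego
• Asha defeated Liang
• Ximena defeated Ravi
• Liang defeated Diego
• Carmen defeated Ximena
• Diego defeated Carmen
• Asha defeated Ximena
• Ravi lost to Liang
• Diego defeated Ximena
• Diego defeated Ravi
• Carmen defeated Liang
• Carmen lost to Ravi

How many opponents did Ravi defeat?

1

Ravi's results: beat Carmen; lost to Asha, Diego, Liang, Ximena.
That is 1 win.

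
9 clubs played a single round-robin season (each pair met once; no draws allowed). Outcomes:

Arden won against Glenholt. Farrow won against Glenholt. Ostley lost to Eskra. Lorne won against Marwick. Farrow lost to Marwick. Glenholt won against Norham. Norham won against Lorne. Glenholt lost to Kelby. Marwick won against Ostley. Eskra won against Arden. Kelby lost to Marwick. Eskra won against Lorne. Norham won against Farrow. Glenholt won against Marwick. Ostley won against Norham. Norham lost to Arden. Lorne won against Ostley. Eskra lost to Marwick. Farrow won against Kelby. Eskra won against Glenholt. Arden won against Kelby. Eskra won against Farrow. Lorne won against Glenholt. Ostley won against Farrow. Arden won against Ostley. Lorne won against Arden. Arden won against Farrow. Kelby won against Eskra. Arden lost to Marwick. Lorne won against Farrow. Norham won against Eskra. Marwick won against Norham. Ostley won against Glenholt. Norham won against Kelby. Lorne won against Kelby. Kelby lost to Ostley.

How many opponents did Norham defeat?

Norham's results: beat Lorne, Farrow, Kelby, Eskra; lost to Glenholt, Ostley, Marwick, Arden.
That is 4 wins.

4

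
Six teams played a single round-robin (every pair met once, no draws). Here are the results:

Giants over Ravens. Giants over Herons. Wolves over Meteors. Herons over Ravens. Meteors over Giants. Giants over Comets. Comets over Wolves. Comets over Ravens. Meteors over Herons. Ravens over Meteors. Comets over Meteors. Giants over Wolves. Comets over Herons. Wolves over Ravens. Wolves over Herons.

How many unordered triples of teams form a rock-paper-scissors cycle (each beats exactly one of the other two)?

4

Win totals: Herons 1, Comets 4, Giants 4, Ravens 1, Meteors 2, Wolves 3.
A team with w wins dominates both others in C(w,2) triples; summing gives 0 + 6 + 6 + 0 + 1 + 3 = 16 transitive triples.
Total triples C(6,3) = 20, so cyclic triples = 20 − 16 = 4.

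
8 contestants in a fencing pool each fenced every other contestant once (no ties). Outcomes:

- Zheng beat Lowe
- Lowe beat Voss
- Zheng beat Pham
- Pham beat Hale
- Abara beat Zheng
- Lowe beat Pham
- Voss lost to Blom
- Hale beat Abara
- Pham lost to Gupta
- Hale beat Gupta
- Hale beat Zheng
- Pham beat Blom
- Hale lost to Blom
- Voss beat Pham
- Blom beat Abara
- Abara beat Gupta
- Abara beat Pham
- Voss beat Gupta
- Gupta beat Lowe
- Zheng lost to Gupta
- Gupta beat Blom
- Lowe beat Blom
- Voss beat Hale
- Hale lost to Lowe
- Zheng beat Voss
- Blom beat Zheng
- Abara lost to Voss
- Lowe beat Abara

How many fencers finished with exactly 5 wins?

Win totals: Voss 4, Zheng 3, Pham 2, Abara 3, Gupta 4, Hale 3, Lowe 5, Blom 4.
Exactly 5: Lowe — 1 fencer.

1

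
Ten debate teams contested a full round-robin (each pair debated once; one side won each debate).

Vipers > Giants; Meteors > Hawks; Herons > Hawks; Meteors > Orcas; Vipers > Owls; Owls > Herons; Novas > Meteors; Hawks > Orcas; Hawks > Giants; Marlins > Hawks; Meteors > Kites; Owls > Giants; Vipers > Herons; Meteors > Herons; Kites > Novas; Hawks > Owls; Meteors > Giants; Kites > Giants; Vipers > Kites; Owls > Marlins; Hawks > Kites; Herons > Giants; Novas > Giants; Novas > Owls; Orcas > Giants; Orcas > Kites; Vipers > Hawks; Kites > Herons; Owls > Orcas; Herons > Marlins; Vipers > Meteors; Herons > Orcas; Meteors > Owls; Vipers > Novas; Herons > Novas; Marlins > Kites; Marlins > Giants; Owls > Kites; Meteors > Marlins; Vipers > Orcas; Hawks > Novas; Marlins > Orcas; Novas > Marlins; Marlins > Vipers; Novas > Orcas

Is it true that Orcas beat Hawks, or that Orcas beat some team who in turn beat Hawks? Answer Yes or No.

No

Orcas did not beat Hawks directly.
Orcas beat Kites, Giants, but each of them lost to Hawks. No two-step path.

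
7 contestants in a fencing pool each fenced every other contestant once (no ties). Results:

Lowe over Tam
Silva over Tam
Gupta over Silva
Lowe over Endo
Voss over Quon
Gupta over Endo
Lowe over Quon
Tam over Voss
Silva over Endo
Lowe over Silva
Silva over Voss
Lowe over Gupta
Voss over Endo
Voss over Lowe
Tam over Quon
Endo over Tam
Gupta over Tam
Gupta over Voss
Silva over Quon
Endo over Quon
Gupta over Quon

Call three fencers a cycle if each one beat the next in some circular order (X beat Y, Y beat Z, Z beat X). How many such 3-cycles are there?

Win totals: Quon 0, Voss 3, Endo 2, Tam 2, Gupta 5, Lowe 5, Silva 4.
A fencer with w wins dominates both others in C(w,2) triples; summing gives 0 + 3 + 1 + 1 + 10 + 10 + 6 = 31 transitive triples.
Total triples C(7,3) = 35, so cyclic triples = 35 − 31 = 4.

4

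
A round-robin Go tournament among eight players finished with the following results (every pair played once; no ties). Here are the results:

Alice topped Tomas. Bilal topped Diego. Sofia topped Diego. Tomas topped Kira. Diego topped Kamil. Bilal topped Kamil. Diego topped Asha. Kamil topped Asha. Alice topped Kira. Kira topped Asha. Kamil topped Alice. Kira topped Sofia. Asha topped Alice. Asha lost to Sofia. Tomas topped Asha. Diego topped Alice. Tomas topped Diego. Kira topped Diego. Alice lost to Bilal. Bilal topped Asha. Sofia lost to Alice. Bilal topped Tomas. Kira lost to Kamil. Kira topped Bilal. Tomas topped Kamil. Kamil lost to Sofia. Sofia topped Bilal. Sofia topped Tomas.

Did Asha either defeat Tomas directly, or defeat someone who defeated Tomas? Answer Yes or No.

Asha did not beat Tomas directly.
Asha beat Alice. Of those, Alice beat Tomas.

Yes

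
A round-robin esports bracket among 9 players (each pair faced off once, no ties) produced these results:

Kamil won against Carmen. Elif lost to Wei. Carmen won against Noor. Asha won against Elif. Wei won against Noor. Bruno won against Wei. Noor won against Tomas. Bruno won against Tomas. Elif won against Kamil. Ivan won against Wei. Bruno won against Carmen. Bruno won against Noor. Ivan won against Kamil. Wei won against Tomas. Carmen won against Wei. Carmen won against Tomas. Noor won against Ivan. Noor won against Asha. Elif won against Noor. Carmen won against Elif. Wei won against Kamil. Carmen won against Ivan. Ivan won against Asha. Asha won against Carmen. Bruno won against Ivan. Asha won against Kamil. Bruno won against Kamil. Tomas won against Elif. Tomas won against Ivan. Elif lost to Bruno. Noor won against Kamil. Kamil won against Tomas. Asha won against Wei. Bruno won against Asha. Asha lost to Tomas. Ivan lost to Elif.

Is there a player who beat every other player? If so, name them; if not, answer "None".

Bruno has 8 wins out of 8 opponents — a perfect record.

Bruno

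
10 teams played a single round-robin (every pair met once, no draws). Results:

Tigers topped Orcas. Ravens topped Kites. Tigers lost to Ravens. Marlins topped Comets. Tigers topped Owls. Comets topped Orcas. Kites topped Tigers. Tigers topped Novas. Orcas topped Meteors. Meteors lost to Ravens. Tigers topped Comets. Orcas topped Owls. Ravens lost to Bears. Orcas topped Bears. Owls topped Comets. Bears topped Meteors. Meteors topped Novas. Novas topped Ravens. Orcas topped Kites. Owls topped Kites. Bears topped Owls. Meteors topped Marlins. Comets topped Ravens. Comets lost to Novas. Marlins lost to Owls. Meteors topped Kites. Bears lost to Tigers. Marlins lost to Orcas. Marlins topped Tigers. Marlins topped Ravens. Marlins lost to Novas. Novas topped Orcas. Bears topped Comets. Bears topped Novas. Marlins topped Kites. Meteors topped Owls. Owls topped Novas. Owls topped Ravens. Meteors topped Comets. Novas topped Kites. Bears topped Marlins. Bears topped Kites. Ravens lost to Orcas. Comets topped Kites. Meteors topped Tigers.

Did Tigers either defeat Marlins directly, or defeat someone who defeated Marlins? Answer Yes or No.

Tigers did not beat Marlins directly.
Tigers beat Comets, Novas, Owls, Bears, Orcas. Of those, Novas beat Marlins.

Yes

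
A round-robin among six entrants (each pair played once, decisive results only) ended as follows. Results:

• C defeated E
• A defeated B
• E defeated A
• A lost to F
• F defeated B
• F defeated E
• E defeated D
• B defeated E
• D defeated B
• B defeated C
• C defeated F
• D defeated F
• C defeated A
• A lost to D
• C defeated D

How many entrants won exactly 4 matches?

Win totals: A 1, B 2, C 4, D 3, E 2, F 3.
Exactly 4: C — 1 entrant.

1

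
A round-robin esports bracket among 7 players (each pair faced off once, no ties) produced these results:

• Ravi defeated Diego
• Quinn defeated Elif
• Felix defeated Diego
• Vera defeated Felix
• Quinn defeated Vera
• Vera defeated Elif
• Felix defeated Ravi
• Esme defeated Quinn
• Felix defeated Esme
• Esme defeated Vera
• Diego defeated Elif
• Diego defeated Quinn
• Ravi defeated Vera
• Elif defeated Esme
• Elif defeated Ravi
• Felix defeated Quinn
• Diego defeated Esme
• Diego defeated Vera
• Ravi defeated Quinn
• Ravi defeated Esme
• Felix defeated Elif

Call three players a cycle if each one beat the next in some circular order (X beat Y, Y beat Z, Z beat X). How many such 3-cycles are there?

9

Win totals: Vera 2, Quinn 2, Diego 4, Elif 2, Felix 5, Ravi 4, Esme 2.
A player with w wins dominates both others in C(w,2) triples; summing gives 1 + 1 + 6 + 1 + 10 + 6 + 1 = 26 transitive triples.
Total triples C(7,3) = 35, so cyclic triples = 35 − 26 = 9.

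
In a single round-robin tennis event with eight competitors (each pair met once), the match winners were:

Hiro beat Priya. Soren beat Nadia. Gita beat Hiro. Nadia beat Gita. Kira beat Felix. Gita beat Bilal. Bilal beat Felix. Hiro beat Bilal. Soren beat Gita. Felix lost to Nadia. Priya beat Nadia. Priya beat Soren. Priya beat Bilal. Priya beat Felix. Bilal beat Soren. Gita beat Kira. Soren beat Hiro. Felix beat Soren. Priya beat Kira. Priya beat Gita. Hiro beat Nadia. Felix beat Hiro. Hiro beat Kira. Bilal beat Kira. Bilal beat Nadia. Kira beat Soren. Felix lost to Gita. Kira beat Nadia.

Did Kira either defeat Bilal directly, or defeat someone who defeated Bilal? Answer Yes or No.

No

Kira did not beat Bilal directly.
Kira beat Soren, Felix, Nadia, but each of them lost to Bilal. No two-step path.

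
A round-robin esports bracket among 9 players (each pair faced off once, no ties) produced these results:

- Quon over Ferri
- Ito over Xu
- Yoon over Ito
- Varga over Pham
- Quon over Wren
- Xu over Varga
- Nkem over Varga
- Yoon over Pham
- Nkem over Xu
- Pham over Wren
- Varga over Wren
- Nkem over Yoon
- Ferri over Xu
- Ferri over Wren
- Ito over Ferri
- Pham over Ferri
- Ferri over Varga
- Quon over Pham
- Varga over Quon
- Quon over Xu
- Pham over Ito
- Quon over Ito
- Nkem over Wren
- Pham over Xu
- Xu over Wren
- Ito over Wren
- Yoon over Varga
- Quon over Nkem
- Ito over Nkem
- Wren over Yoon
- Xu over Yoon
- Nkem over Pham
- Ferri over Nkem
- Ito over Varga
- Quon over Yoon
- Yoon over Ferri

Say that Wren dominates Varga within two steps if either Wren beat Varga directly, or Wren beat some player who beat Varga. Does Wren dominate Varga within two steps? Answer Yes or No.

Wren did not beat Varga directly.
Wren beat Yoon. Of those, Yoon beat Varga.

Yes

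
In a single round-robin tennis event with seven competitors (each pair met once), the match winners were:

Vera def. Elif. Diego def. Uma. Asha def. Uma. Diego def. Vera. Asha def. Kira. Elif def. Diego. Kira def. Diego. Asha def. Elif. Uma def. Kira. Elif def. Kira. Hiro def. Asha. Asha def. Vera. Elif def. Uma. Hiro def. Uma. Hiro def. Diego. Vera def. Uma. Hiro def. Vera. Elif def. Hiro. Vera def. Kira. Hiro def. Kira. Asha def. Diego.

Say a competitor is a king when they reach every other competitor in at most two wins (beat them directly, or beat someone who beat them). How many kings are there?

3

Kira cannot reach Asha, Elif, Hiro in two steps.
Asha reaches everyone (king).
Diego cannot reach Asha, Hiro in two steps.
Uma cannot reach Asha, Elif, Vera, Hiro in two steps.
Elif reaches everyone (king).
Vera cannot reach Asha in two steps.
Hiro reaches everyone (king).
Kings: Asha, Elif, Hiro — 3.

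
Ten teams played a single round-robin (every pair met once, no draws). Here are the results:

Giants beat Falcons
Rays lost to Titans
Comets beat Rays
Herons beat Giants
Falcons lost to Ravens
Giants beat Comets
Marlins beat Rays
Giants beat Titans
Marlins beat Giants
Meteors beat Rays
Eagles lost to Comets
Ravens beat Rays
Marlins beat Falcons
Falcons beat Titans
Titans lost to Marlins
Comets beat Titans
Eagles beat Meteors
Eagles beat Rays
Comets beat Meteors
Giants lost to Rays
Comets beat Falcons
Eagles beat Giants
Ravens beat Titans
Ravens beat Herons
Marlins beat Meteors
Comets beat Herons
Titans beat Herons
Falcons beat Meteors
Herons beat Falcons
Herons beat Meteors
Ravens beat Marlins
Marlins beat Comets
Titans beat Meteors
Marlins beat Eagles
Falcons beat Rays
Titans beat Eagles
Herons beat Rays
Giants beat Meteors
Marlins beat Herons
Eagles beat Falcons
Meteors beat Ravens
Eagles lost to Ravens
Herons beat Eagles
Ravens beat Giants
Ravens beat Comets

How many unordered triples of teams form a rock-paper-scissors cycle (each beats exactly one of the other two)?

17

Win totals: Falcons 3, Comets 6, Meteors 2, Eagles 4, Marlins 8, Titans 4, Ravens 8, Rays 1, Herons 5, Giants 4.
A team with w wins dominates both others in C(w,2) triples; summing gives 3 + 15 + 1 + 6 + 28 + 6 + 28 + 0 + 10 + 6 = 103 transitive triples.
Total triples C(10,3) = 120, so cyclic triples = 120 − 103 = 17.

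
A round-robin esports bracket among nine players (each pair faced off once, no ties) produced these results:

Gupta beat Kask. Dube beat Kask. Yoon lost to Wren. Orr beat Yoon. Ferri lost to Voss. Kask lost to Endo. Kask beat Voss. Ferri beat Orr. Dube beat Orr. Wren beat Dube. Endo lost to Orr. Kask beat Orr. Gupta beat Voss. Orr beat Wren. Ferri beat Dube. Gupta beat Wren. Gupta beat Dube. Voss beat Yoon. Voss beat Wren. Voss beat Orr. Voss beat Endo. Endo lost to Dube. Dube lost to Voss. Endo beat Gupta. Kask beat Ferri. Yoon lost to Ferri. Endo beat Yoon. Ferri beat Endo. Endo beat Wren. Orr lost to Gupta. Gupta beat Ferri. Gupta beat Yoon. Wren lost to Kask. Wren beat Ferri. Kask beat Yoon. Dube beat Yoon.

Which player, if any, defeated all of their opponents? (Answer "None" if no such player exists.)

None

Highest win total is Gupta with 7 (out of 8 possible).
Gupta lost to Endo, so no player went undefeated.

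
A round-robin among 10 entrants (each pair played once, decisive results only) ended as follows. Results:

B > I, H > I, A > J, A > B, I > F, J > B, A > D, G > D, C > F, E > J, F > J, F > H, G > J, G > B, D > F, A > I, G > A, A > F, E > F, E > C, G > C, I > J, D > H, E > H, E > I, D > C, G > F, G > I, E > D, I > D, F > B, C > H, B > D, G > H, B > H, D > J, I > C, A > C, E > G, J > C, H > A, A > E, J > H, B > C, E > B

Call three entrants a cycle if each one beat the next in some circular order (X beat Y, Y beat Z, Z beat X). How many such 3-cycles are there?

Win totals: A 7, B 4, C 2, D 4, E 8, F 3, G 8, H 2, I 4, J 3.
An entrant with w wins dominates both others in C(w,2) triples; summing gives 21 + 6 + 1 + 6 + 28 + 3 + 28 + 1 + 6 + 3 = 103 transitive triples.
Total triples C(10,3) = 120, so cyclic triples = 120 − 103 = 17.

17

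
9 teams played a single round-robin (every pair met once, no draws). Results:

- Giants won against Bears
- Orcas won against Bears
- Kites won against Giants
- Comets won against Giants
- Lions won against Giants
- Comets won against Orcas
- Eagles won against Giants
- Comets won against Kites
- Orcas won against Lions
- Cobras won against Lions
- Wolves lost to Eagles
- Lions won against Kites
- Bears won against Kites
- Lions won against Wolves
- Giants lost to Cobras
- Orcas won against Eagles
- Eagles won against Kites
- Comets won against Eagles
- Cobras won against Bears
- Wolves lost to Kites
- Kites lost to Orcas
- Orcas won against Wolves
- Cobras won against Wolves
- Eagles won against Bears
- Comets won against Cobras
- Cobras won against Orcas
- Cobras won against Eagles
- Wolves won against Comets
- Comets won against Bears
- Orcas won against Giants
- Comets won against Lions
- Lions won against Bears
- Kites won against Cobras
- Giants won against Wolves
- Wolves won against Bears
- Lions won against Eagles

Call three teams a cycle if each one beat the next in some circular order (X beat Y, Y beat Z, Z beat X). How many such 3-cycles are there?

Win totals: Orcas 6, Lions 5, Bears 1, Cobras 6, Kites 3, Wolves 2, Giants 2, Eagles 4, Comets 7.
A team with w wins dominates both others in C(w,2) triples; summing gives 15 + 10 + 0 + 15 + 3 + 1 + 1 + 6 + 21 = 72 transitive triples.
Total triples C(9,3) = 84, so cyclic triples = 84 − 72 = 12.

12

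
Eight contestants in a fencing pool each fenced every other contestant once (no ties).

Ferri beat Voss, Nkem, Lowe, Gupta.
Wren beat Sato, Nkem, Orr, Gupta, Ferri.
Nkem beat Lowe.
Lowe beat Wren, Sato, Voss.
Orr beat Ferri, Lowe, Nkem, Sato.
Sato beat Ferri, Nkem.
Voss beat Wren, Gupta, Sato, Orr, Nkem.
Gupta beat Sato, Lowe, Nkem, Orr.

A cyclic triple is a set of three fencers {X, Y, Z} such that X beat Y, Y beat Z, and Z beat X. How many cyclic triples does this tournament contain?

Win totals: Gupta 4, Voss 5, Lowe 3, Wren 5, Nkem 1, Sato 2, Orr 4, Ferri 4.
A fencer with w wins dominates both others in C(w,2) triples; summing gives 6 + 10 + 3 + 10 + 0 + 1 + 6 + 6 = 42 transitive triples.
Total triples C(8,3) = 56, so cyclic triples = 56 − 42 = 14.

14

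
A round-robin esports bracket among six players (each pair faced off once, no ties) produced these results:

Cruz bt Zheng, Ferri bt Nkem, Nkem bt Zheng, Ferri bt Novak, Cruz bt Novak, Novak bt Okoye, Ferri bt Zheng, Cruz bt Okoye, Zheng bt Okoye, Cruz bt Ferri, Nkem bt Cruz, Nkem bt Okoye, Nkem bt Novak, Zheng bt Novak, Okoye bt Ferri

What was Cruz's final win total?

Cruz's results: beat Novak, Okoye, Ferri, Zheng; lost to Nkem.
That is 4 wins.

4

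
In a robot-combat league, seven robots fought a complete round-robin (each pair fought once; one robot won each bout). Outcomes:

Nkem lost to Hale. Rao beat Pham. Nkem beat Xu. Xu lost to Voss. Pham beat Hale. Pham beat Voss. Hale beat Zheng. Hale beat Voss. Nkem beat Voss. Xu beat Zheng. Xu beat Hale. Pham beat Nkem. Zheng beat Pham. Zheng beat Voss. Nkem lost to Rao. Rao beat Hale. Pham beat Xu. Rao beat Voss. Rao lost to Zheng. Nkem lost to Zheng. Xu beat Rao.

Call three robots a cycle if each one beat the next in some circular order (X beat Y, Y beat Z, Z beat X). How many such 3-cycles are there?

10

Win totals: Voss 1, Zheng 4, Hale 3, Xu 3, Rao 4, Nkem 2, Pham 4.
A robot with w wins dominates both others in C(w,2) triples; summing gives 0 + 6 + 3 + 3 + 6 + 1 + 6 = 25 transitive triples.
Total triples C(7,3) = 35, so cyclic triples = 35 − 25 = 10.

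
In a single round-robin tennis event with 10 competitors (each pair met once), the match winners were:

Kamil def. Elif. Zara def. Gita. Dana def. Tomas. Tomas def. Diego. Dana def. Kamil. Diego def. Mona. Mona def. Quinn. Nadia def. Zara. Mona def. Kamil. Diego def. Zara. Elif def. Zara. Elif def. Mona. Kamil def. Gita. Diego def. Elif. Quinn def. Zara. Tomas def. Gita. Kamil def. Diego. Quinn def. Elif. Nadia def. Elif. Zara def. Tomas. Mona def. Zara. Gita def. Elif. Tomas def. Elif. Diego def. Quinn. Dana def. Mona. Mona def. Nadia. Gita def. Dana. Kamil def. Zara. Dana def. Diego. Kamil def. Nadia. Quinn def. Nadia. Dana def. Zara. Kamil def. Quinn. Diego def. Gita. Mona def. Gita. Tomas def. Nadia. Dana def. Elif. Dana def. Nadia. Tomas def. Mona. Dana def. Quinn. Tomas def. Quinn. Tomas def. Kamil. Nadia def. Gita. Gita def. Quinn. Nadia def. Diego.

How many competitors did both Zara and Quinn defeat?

0

Zara beat: Gita, Tomas.
Quinn beat: Elif, Nadia, Zara.
No one was beaten by both.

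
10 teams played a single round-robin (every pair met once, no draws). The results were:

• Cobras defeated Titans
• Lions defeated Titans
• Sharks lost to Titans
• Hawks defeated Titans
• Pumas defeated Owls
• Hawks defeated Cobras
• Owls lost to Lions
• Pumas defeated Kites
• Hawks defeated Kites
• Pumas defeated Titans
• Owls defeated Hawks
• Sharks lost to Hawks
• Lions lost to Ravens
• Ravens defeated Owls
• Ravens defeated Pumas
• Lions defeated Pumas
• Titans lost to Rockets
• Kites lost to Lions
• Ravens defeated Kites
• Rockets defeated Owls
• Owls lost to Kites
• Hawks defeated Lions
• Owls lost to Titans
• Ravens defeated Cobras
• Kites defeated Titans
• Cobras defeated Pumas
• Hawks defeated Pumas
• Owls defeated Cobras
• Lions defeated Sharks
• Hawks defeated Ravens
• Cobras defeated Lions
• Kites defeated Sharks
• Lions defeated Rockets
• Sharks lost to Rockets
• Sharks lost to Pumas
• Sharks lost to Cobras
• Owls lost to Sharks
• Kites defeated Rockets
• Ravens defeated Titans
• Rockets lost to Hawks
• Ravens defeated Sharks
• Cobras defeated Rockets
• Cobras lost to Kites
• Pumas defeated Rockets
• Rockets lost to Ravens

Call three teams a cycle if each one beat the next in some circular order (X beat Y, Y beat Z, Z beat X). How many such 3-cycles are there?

14

Win totals: Pumas 5, Sharks 1, Lions 6, Kites 5, Rockets 3, Hawks 8, Ravens 8, Owls 2, Cobras 5, Titans 2.
A team with w wins dominates both others in C(w,2) triples; summing gives 10 + 0 + 15 + 10 + 3 + 28 + 28 + 1 + 10 + 1 = 106 transitive triples.
Total triples C(10,3) = 120, so cyclic triples = 120 − 106 = 14.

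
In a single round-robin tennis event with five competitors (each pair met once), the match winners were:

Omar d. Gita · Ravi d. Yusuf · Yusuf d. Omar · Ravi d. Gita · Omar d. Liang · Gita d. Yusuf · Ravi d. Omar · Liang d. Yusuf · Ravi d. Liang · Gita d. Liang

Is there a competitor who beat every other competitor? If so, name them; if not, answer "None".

Ravi has 4 wins out of 4 opponents — a perfect record.

Ravi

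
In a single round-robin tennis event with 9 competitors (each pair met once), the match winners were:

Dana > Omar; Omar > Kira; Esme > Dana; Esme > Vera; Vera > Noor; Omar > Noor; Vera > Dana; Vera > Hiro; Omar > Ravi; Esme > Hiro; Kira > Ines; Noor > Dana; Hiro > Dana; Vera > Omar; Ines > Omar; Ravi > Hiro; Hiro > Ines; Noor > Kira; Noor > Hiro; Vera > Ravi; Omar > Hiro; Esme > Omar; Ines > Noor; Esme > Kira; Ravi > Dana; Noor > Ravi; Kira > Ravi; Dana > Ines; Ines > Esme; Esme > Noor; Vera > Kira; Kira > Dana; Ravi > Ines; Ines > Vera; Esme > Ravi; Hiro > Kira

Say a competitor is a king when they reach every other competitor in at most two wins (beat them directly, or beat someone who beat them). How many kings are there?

6

Kira reaches everyone (king).
Vera cannot reach Esme in two steps.
Noor cannot reach Vera, Esme in two steps.
Esme reaches everyone (king).
Ravi reaches everyone (king).
Omar cannot reach Vera, Esme in two steps.
Hiro reaches everyone (king).
Dana reaches everyone (king).
Ines reaches everyone (king).
Kings: Kira, Esme, Ravi, Hiro, Dana, Ines — 6.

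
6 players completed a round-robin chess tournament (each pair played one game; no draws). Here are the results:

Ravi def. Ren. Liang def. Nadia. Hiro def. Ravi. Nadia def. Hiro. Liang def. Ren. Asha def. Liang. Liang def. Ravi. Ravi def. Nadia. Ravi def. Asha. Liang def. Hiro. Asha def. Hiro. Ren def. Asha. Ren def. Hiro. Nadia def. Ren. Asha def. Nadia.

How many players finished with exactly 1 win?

Win totals: Liang 4, Ravi 3, Ren 2, Nadia 2, Hiro 1, Asha 3.
Exactly 1: Hiro — 1 player.

1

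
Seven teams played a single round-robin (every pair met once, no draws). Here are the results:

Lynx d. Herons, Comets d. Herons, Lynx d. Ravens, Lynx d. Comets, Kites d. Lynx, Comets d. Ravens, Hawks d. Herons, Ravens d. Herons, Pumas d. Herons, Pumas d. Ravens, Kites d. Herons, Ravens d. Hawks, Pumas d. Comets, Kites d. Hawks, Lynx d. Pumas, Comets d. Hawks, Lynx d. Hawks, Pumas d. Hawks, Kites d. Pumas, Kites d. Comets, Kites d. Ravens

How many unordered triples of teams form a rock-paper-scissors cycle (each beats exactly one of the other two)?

0

Win totals: Herons 0, Kites 6, Ravens 2, Lynx 5, Hawks 1, Comets 3, Pumas 4.
A team with w wins dominates both others in C(w,2) triples; summing gives 0 + 15 + 1 + 10 + 0 + 3 + 6 = 35 transitive triples.
Total triples C(7,3) = 35, so cyclic triples = 35 − 35 = 0.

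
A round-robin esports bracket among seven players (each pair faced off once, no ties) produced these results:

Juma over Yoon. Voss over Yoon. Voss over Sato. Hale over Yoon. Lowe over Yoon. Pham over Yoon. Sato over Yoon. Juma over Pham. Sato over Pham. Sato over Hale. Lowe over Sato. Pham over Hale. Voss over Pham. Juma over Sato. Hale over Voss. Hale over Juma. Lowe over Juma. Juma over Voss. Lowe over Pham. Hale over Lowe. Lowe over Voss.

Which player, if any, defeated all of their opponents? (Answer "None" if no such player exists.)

Highest win total is Lowe with 5 (out of 6 possible).
Lowe lost to Hale, so no player went undefeated.

None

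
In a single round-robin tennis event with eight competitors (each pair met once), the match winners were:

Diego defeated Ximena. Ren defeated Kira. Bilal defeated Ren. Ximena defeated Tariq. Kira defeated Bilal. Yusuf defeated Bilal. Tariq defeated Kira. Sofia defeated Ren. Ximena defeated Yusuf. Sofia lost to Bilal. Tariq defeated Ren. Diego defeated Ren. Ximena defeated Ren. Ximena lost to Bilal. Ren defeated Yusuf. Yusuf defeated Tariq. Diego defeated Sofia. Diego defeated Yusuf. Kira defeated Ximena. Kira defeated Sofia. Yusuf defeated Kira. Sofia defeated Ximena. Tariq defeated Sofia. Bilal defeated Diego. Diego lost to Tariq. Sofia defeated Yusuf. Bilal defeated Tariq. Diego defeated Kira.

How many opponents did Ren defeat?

Ren's results: beat Kira, Yusuf; lost to Bilal, Sofia, Diego, Ximena, Tariq.
That is 2 wins.

2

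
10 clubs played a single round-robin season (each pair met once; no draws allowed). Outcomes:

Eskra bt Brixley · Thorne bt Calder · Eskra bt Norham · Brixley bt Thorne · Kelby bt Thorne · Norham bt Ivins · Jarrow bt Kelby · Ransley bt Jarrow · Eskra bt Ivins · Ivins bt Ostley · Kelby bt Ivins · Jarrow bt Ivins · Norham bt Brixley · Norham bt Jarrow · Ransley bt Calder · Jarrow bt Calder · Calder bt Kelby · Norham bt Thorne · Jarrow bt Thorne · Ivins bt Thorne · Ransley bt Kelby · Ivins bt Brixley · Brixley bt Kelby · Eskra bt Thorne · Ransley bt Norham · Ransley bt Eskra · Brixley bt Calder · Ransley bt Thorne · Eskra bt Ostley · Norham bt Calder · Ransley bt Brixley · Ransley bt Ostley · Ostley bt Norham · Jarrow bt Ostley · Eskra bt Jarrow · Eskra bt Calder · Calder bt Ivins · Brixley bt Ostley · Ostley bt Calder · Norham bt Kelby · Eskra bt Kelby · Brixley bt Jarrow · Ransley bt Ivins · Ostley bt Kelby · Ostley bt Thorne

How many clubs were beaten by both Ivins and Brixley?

2

Ivins beat: Thorne, Ostley, Brixley.
Brixley beat: Calder, Thorne, Ostley, Kelby, Jarrow.
Both beat: Thorne, Ostley — 2.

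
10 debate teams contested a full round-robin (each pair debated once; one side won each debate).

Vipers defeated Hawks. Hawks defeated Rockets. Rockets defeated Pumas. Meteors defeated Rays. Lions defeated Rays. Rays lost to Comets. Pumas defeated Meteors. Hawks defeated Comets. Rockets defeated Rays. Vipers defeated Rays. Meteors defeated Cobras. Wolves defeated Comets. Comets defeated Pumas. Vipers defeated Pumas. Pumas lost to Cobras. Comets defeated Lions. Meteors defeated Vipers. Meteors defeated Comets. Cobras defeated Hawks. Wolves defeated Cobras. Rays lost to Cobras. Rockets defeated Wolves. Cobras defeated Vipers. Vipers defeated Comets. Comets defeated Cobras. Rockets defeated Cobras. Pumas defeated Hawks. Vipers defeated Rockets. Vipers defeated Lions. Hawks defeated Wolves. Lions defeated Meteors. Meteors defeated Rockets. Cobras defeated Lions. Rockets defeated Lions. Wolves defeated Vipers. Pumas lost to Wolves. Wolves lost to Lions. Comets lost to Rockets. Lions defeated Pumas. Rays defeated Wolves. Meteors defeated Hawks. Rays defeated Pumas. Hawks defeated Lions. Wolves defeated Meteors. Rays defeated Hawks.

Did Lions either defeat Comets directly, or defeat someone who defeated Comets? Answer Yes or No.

Yes

Lions did not beat Comets directly.
Lions beat Wolves, Rays, Pumas, Meteors. Of those, Wolves beat Comets.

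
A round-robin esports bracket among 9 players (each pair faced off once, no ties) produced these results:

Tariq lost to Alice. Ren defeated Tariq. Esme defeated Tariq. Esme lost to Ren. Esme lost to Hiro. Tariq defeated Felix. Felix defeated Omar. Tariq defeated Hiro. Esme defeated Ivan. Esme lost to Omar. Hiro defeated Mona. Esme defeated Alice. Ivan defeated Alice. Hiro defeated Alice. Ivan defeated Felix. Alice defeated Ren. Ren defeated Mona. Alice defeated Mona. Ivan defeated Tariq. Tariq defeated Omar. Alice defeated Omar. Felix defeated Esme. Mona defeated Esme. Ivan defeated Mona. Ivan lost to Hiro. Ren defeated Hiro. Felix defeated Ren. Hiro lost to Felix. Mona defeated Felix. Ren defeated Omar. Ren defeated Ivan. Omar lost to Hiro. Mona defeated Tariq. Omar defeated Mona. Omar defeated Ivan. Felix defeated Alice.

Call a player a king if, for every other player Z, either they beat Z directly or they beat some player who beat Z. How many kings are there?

Omar cannot reach Ren, Hiro in two steps.
Esme reaches everyone (king).
Ren reaches everyone (king).
Alice reaches everyone (king).
Tariq reaches everyone (king).
Felix reaches everyone (king).
Hiro reaches everyone (king).
Ivan reaches everyone (king).
Mona reaches everyone (king).
Kings: Esme, Ren, Alice, Tariq, Felix, Hiro, Ivan, Mona — 8.

8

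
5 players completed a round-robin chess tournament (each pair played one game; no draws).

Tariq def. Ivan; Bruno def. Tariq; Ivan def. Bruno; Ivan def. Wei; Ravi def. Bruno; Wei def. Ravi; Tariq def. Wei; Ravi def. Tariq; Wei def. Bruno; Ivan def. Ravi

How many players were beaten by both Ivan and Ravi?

1

Ivan beat: Ravi, Bruno, Wei.
Ravi beat: Bruno, Tariq.
Both beat: Bruno — 1.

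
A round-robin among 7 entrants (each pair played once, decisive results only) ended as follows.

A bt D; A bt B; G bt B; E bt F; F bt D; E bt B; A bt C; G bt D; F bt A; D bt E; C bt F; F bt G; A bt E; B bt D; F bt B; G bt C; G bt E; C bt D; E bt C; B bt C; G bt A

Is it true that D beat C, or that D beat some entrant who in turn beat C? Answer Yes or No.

D did not beat C directly.
D beat E. Of those, E beat C.

Yes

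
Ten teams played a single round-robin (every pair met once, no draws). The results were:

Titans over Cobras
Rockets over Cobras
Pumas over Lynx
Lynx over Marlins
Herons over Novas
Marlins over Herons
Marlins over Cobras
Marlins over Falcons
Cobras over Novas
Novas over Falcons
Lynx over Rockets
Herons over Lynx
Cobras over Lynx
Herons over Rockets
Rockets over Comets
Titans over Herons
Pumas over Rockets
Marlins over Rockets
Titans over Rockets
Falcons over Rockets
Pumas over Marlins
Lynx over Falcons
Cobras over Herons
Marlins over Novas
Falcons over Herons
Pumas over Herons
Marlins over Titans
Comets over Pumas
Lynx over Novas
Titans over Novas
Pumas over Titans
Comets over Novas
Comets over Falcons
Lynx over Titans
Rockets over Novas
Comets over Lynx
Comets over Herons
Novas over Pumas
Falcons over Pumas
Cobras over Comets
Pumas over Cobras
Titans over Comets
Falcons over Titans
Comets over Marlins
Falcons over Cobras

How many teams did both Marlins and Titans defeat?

Marlins beat: Titans, Rockets, Cobras, Falcons, Novas, Herons.
Titans beat: Comets, Rockets, Cobras, Novas, Herons.
Both beat: Rockets, Cobras, Novas, Herons — 4.

4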